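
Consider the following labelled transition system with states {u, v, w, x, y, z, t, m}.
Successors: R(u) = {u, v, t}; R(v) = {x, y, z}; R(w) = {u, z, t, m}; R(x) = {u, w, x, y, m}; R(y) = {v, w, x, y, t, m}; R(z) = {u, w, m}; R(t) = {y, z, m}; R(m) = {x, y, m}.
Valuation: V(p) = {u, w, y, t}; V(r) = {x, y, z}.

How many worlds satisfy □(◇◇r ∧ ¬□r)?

6

Let φ = □(◇◇r ∧ ¬□r). Evaluate φ at each world:
  u (successors {u, v, t}): φ is false.
  v (successors {x, y, z}): φ is true.
  w (successors {u, z, t, m}): φ is true.
  x (successors {u, w, x, y, m}): φ is true.
  y (successors {v, w, x, y, t, m}): φ is false.
  z (successors {u, w, m}): φ is true.
  t (successors {y, z, m}): φ is true.
  m (successors {x, y, m}): φ is true.
For instance, at u:
  At u: □(◇◇r ∧ ¬□r) requires ◇◇r ∧ ¬□r at every successor {u, v, t}.
    ◇◇r ∧ ¬□r fails at v, so □(◇◇r ∧ ¬□r) is false at u.
      At v: ◇◇r is true, ¬□r is false, so ◇◇r ∧ ¬□r is false.
Satisfying worlds: {v, w, x, z, t, m}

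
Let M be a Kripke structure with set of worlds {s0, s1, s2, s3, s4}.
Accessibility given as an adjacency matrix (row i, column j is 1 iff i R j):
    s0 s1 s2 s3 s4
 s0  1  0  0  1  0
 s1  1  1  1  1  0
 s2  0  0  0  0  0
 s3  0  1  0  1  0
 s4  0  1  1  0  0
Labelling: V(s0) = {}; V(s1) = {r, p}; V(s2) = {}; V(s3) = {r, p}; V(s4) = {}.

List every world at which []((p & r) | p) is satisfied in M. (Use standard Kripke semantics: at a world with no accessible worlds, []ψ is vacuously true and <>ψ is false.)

s2, s3

Let φ = []((p & r) | p). Evaluate φ at each world:
  s0 (successors {s0, s3}): φ is false.
  s1 (successors {s0, s1, s2, s3}): φ is false.
  s2 (successors ∅): φ is true.
  s3 (successors {s1, s3}): φ is true.
  s4 (successors {s1, s2}): φ is false.
For instance, at s3:
  At s3: []((p & r) | p) requires (p & r) | p at every successor {s1, s3}.
    At s1: (p & r) | p is true.
    At s3: (p & r) | p is true.
  So []((p & r) | p) is true at s3.
Satisfying worlds: {s2, s3}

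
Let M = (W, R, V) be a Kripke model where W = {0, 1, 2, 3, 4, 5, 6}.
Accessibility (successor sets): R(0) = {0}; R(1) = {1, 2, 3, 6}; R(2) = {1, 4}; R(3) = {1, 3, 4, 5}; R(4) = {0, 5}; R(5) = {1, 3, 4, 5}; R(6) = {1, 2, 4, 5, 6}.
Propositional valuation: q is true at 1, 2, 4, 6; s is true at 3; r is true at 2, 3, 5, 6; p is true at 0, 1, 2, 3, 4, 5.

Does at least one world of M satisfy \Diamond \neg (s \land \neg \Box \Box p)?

Let φ = \Diamond \neg (s \land \neg \Box \Box p). Evaluate φ at each world:
  0 (successors {0}): φ is true.
  1 (successors {1, 2, 3, 6}): φ is true.
  2 (successors {1, 4}): φ is true.
  3 (successors {1, 3, 4, 5}): φ is true.
  4 (successors {0, 5}): φ is true.
  5 (successors {1, 3, 4, 5}): φ is true.
  6 (successors {1, 2, 4, 5, 6}): φ is true.
Detail at 0 (witness):
  At 0: \Diamond \neg (s \land \neg \Box \Box p) requires \neg (s \land \neg \Box \Box p) at some successor in {0}.
    \neg (s \land \neg \Box \Box p) holds at 0, so \Diamond \neg (s \land \neg \Box \Box p) is true at 0.
      At 0: s \land \neg \Box \Box p is false, so \neg (s \land \neg \Box \Box p) is true.

Yes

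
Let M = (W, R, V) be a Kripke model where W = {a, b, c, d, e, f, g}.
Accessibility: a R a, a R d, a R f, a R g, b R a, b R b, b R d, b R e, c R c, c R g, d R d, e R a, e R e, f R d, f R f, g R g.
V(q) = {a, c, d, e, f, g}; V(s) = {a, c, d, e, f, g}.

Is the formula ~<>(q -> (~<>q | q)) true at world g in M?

At g: <>(q -> (~<>q | q)) is true, so ~<>(q -> (~<>q | q)) is false.
  At g: <>(q -> (~<>q | q)) requires q -> (~<>q | q) at some successor in {g}.
    q -> (~<>q | q) holds at g, so <>(q -> (~<>q | q)) is true at g.
      At g: q is true, ~<>q | q is true, so q -> (~<>q | q) is true.

No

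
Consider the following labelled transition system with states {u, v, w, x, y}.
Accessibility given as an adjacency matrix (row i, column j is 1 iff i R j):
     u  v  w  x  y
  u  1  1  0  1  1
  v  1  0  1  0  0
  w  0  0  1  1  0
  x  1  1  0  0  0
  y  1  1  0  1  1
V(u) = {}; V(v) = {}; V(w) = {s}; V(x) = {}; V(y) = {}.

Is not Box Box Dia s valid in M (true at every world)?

Yes

Recall that Box ψ holds at a world iff ψ holds at every accessible world, and Dia ψ holds iff ψ holds at some accessible world.
Let φ = not Box Box Dia s. Evaluate φ at each world:
  u (successors {u, v, x, y}): φ is true.
  v (successors {u, w}): φ is true.
  w (successors {w, x}): φ is true.
  x (successors {u, v}): φ is true.
  y (successors {u, v, x, y}): φ is true.
For instance, at y:
  At y: Box Box Dia s is false, so not Box Box Dia s is true.
    At y: Box Box Dia s requires Box Dia s at every successor {u, v, x, y}.
      Box Dia s fails at u, so Box Box Dia s is false at y.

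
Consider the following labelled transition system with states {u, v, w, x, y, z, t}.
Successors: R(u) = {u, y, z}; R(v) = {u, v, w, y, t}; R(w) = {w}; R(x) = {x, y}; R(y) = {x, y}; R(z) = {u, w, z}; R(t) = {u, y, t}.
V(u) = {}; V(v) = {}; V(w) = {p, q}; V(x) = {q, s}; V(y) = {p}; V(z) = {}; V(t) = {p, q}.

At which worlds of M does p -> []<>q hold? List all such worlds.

u, v, w, x, y, z

Recall that []ψ holds at a world iff ψ holds at every accessible world, and <>ψ holds iff ψ holds at some accessible world.
Let φ = p -> []<>q. Evaluate φ at each world:
  u (successors {u, y, z}): φ is true.
  v (successors {u, v, w, y, t}): φ is true.
  w (successors {w}): φ is true.
  x (successors {x, y}): φ is true.
  y (successors {x, y}): φ is true.
  z (successors {u, w, z}): φ is true.
  t (successors {u, y, t}): φ is false.
For instance, at v:
  At v: p is false, []<>q is false, so p -> []<>q is true.
    At v: []<>q requires <>q at every successor {u, v, w, y, t}.
      <>q fails at u, so []<>q is false at v.
Satisfying worlds: {u, v, w, x, y, z}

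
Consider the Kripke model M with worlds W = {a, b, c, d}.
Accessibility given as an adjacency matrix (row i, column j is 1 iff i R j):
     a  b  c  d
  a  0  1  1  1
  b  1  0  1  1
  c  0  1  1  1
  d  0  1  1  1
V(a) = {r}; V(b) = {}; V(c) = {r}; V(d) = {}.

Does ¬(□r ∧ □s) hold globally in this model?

Yes

Let φ = ¬(□r ∧ □s). Evaluate φ at each world:
  a (successors {b, c, d}): φ is true.
  b (successors {a, c, d}): φ is true.
  c (successors {b, c, d}): φ is true.
  d (successors {b, c, d}): φ is true.
For instance, at d:
  At d: □r ∧ □s is false, so ¬(□r ∧ □s) is true.
    At d: □r is false, □s is false, so □r ∧ □s is false.
      At d: □r requires r at every successor {b, c, d}.
        r fails at b, so □r is false at d.
      At d: □s requires s at every successor {b, c, d}.
        s fails at b, so □s is false at d.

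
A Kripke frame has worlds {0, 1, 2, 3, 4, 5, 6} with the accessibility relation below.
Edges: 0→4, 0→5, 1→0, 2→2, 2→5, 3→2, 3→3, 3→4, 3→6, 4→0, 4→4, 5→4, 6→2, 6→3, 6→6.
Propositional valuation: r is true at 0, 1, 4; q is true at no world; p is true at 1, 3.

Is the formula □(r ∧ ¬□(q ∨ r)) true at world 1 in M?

Yes

Recall that □ψ holds at a world iff ψ holds at every accessible world, and ◇ψ holds iff ψ holds at some accessible world.
At 1: □(r ∧ ¬□(q ∨ r)) requires r ∧ ¬□(q ∨ r) at every successor {0}.
    At 0: r is true, ¬□(q ∨ r) is true, so r ∧ ¬□(q ∨ r) is true.
      At 0: □(q ∨ r) is false, so ¬□(q ∨ r) is true.
So □(r ∧ ¬□(q ∨ r)) is true at 1.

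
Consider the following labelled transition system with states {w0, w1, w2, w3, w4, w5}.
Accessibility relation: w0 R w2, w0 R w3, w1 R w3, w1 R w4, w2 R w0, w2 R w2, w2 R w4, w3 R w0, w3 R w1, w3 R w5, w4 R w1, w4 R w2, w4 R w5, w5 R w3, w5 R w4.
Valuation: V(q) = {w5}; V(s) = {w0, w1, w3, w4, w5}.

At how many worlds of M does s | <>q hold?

5

Recall that <>ψ holds at a world iff ψ holds at some accessible world.
Let φ = s | <>q. Evaluate φ at each world:
  w0 (successors {w2, w3}): φ is true.
  w1 (successors {w3, w4}): φ is true.
  w2 (successors {w0, w2, w4}): φ is false.
  w3 (successors {w0, w1, w5}): φ is true.
  w4 (successors {w1, w2, w5}): φ is true.
  w5 (successors {w3, w4}): φ is true.
For instance, at w4:
  At w4: s is true, <>q is true, so s | <>q is true.
    At w4: <>q requires q at some successor in {w1, w2, w5}.
      q holds at w5, so <>q is true at w4.
Satisfying worlds: {w0, w1, w3, w4, w5}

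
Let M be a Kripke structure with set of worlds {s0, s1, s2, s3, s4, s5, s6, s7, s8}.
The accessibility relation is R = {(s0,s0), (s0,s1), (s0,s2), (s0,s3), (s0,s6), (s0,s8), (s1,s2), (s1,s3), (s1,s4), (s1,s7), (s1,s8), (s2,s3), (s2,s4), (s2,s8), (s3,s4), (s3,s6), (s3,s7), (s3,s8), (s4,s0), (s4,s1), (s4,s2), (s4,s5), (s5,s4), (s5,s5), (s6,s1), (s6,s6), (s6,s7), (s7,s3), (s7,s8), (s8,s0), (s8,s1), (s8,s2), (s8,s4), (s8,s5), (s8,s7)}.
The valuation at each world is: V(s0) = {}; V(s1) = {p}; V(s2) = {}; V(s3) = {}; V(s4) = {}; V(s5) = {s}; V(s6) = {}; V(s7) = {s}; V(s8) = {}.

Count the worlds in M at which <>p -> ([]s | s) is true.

Let φ = <>p -> ([]s | s). Evaluate φ at each world:
  s0 (successors {s0, s1, s2, s3, s6, s8}): φ is false.
  s1 (successors {s2, s3, s4, s7, s8}): φ is true.
  s2 (successors {s3, s4, s8}): φ is true.
  s3 (successors {s4, s6, s7, s8}): φ is true.
  s4 (successors {s0, s1, s2, s5}): φ is false.
  s5 (successors {s4, s5}): φ is true.
  s6 (successors {s1, s6, s7}): φ is false.
  s7 (successors {s3, s8}): φ is true.
  s8 (successors {s0, s1, s2, s4, s5, s7}): φ is false.
For instance, at s0:
  At s0: <>p is true, []s | s is false, so <>p -> ([]s | s) is false.
    At s0: <>p requires p at some successor in {s0, s1, s2, s3, s6, s8}.
      p holds at s1, so <>p is true at s0.
    At s0: []s is false, s is false, so []s | s is false.
      At s0: []s requires s at every successor {s0, s1, s2, s3, s6, s8}.
        s fails at s0, so []s is false at s0.
Satisfying worlds: {s1, s2, s3, s5, s7}

5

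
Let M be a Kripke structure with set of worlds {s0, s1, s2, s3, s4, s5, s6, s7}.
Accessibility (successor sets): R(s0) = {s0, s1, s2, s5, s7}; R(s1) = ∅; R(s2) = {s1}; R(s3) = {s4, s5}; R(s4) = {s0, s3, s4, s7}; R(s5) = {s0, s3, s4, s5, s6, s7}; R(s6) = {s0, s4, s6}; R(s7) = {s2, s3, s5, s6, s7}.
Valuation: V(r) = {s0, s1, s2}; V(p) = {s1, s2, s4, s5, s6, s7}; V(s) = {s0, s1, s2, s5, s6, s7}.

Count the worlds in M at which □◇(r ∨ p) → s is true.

Let φ = □◇(r ∨ p) → s. Evaluate φ at each world:
  s0 (successors {s0, s1, s2, s5, s7}): φ is true.
  s1 (successors ∅): φ is true.
  s2 (successors {s1}): φ is true.
  s3 (successors {s4, s5}): φ is false.
  s4 (successors {s0, s3, s4, s7}): φ is false.
  s5 (successors {s0, s3, s4, s5, s6, s7}): φ is true.
  s6 (successors {s0, s4, s6}): φ is true.
  s7 (successors {s2, s3, s5, s6, s7}): φ is true.
For instance, at s4:
  At s4: □◇(r ∨ p) is true, s is false, so □◇(r ∨ p) → s is false.
    At s4: □◇(r ∨ p) requires ◇(r ∨ p) at every successor {s0, s3, s4, s7}.
      At s0: ◇(r ∨ p) is true.
      At s3: ◇(r ∨ p) is true.
      At s4: ◇(r ∨ p) is true.
      At s7: ◇(r ∨ p) is true.
    So □◇(r ∨ p) is true at s4.
Satisfying worlds: {s0, s1, s2, s5, s6, s7}

6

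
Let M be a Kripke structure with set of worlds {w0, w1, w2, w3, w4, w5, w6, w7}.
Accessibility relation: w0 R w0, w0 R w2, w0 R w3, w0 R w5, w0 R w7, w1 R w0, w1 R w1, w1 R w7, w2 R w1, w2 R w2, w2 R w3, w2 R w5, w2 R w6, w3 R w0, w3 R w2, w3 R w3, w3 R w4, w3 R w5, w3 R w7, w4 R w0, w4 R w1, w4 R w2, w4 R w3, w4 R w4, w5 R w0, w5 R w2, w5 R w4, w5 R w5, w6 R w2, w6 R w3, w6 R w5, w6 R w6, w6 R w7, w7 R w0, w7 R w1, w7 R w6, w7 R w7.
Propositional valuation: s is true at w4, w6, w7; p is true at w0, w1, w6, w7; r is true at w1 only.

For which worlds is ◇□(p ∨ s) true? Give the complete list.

w0, w1, w2, w3, w4, w6, w7

Let φ = ◇□(p ∨ s). Evaluate φ at each world:
  w0 (successors {w0, w2, w3, w5, w7}): φ is true.
  w1 (successors {w0, w1, w7}): φ is true.
  w2 (successors {w1, w2, w3, w5, w6}): φ is true.
  w3 (successors {w0, w2, w3, w4, w5, w7}): φ is true.
  w4 (successors {w0, w1, w2, w3, w4}): φ is true.
  w5 (successors {w0, w2, w4, w5}): φ is false.
  w6 (successors {w2, w3, w5, w6, w7}): φ is true.
  w7 (successors {w0, w1, w6, w7}): φ is true.
For instance, at w3:
  At w3: ◇□(p ∨ s) requires □(p ∨ s) at some successor in {w0, w2, w3, w4, w5, w7}.
    □(p ∨ s) holds at w7, so ◇□(p ∨ s) is true at w3.
      At w7: □(p ∨ s) requires p ∨ s at every successor {w0, w1, w6, w7}.
        At w0: p ∨ s is true.
        At w1: p ∨ s is true.
        At w6: p ∨ s is true.
        At w7: p ∨ s is true.
      So □(p ∨ s) is true at w7.
Satisfying worlds: {w0, w1, w2, w3, w4, w6, w7}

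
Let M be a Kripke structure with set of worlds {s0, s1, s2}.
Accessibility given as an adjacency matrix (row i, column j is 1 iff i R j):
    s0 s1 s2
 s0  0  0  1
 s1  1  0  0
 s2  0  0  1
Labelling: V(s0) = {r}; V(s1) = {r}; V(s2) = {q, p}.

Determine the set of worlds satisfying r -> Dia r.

s1, s2

Let φ = r -> Dia r. Evaluate φ at each world:
  s0 (successors {s2}): φ is false.
  s1 (successors {s0}): φ is true.
  s2 (successors {s2}): φ is true.
For instance, at s2:
  At s2: r is false, Dia r is false, so r -> Dia r is true.
    At s2: Dia r requires r at some successor in {s2}.
      At s2: r is false.
    So Dia r is false at s2.
Satisfying worlds: {s1, s2}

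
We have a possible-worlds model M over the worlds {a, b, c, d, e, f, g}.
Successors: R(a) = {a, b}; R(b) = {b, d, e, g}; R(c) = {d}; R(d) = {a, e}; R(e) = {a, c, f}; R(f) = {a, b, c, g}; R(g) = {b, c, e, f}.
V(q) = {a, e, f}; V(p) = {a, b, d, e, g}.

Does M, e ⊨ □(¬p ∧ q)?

No

Recall that □ψ holds at a world iff ψ holds at every accessible world, and ◇ψ holds iff ψ holds at some accessible world.
At e: □(¬p ∧ q) requires ¬p ∧ q at every successor {a, c, f}.
  ¬p ∧ q fails at a, so □(¬p ∧ q) is false at e.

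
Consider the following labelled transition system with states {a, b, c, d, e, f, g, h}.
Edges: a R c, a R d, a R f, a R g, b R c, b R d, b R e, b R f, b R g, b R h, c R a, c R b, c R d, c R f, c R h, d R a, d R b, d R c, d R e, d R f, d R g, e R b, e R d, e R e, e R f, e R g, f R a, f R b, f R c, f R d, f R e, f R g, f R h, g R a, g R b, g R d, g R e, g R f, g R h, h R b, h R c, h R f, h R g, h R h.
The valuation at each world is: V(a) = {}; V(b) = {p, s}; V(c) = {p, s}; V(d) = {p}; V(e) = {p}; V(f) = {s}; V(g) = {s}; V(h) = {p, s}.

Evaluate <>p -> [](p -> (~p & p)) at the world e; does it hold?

No

At e: <>p is true, [](p -> (~p & p)) is false, so <>p -> [](p -> (~p & p)) is false.
  At e: <>p requires p at some successor in {b, d, e, f, g}.
    p holds at b, so <>p is true at e.
  At e: [](p -> (~p & p)) requires p -> (~p & p) at every successor {b, d, e, f, g}.
    p -> (~p & p) fails at b, so [](p -> (~p & p)) is false at e.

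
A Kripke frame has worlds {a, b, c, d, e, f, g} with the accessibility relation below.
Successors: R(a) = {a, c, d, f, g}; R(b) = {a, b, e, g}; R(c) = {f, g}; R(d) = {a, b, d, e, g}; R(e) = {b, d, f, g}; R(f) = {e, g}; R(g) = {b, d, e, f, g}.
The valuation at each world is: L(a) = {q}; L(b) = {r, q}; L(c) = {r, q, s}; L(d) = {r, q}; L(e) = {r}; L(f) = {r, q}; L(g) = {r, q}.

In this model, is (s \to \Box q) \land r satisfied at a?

At a: s \to \Box q is true, r is false, so (s \to \Box q) \land r is false.
  At a: s is false, \Box q is true, so s \to \Box q is true.
    At a: \Box q requires q at every successor {a, c, d, f, g}.
      At a: q is true.
      At c: q is true.
      At d: q is true.
      At f: q is true.
      At g: q is true.
    So \Box q is true at a.

No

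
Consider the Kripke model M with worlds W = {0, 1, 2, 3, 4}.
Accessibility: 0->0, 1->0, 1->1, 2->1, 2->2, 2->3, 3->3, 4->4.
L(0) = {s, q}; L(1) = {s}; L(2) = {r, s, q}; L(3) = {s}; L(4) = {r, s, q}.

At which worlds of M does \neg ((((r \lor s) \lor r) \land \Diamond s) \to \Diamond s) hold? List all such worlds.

Let φ = \neg ((((r \lor s) \lor r) \land \Diamond s) \to \Diamond s). Evaluate φ at each world:
  0 (successors {0}): φ is false.
  1 (successors {0, 1}): φ is false.
  2 (successors {1, 2, 3}): φ is false.
  3 (successors {3}): φ is false.
  4 (successors {4}): φ is false.
For instance, at 3:
  At 3: (((r \lor s) \lor r) \land \Diamond s) \to \Diamond s is true, so \neg ((((r \lor s) \lor r) \land \Diamond s) \to \Diamond s) is false.
    At 3: ((r \lor s) \lor r) \land \Diamond s is true, \Diamond s is true, so (((r \lor s) \lor r) \land \Diamond s) \to \Diamond s is true.
      At 3: (r \lor s) \lor r is true, \Diamond s is true, so ((r \lor s) \lor r) \land \Diamond s is true.
      At 3: \Diamond s requires s at some successor in {3}.
        s holds at 3, so \Diamond s is true at 3.
Satisfying worlds: none.

none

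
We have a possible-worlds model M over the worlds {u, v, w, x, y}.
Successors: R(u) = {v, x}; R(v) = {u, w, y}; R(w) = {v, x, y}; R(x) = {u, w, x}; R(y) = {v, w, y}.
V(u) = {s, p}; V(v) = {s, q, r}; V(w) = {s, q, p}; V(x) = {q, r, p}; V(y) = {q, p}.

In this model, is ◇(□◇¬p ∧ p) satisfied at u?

No

At u: ◇(□◇¬p ∧ p) requires □◇¬p ∧ p at some successor in {v, x}.
  At v: □◇¬p ∧ p is false.
  At x: □◇¬p ∧ p is false.
So ◇(□◇¬p ∧ p) is false at u.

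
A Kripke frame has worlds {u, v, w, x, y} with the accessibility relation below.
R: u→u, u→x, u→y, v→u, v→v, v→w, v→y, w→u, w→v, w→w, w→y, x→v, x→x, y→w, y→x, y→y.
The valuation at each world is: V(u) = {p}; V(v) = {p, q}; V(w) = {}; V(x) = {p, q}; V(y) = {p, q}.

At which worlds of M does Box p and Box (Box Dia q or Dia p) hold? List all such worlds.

u, x

Recall that Box ψ holds at a world iff ψ holds at every accessible world, and Dia ψ holds iff ψ holds at some accessible world.
Let φ = Box p and Box (Box Dia q or Dia p). Evaluate φ at each world:
  u (successors {u, x, y}): φ is true.
  v (successors {u, v, w, y}): φ is false.
  w (successors {u, v, w, y}): φ is false.
  x (successors {v, x}): φ is true.
  y (successors {w, x, y}): φ is false.
For instance, at w:
  At w: Box p is false, Box (Box Dia q or Dia p) is true, so Box p and Box (Box Dia q or Dia p) is false.
    At w: Box p requires p at every successor {u, v, w, y}.
      p fails at w, so Box p is false at w.
    At w: Box (Box Dia q or Dia p) requires Box Dia q or Dia p at every successor {u, v, w, y}.
      At u: Box Dia q or Dia p is true.
      At v: Box Dia q or Dia p is true.
      At w: Box Dia q or Dia p is true.
      At y: Box Dia q or Dia p is true.
    So Box (Box Dia q or Dia p) is true at w.
Satisfying worlds: {u, x}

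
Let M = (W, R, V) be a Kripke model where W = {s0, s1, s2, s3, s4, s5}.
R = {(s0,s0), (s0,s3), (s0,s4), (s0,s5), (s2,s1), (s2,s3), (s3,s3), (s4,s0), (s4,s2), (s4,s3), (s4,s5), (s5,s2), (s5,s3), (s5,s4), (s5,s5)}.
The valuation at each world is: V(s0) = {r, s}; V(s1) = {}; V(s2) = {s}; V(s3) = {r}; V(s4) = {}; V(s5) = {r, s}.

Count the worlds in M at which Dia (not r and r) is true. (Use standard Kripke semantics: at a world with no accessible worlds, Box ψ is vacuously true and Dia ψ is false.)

Let φ = Dia (not r and r). Evaluate φ at each world:
  s0 (successors {s0, s3, s4, s5}): φ is false.
  s1 (successors ∅): φ is false.
  s2 (successors {s1, s3}): φ is false.
  s3 (successors {s3}): φ is false.
  s4 (successors {s0, s2, s3, s5}): φ is false.
  s5 (successors {s2, s3, s4, s5}): φ is false.
For instance, at s3:
  At s3: Dia (not r and r) requires not r and r at some successor in {s3}.
    At s3: not r and r is false.
  So Dia (not r and r) is false at s3.
Satisfying worlds: none.

0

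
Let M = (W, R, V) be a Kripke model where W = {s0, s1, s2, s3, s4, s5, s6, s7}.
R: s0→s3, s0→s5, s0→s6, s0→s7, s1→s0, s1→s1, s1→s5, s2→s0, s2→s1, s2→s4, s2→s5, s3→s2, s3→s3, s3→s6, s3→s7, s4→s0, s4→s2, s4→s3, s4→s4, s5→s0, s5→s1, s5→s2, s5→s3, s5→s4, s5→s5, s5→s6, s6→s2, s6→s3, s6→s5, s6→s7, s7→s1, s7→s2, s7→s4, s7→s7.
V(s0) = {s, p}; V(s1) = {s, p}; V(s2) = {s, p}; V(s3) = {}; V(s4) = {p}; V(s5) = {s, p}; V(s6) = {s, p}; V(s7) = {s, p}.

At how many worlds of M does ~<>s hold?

Recall that <>ψ holds at a world iff ψ holds at some accessible world.
Let φ = ~<>s. Evaluate φ at each world:
  s0 (successors {s3, s5, s6, s7}): φ is false.
  s1 (successors {s0, s1, s5}): φ is false.
  s2 (successors {s0, s1, s4, s5}): φ is false.
  s3 (successors {s2, s3, s6, s7}): φ is false.
  s4 (successors {s0, s2, s3, s4}): φ is false.
  s5 (successors {s0, s1, s2, s3, s4, s5, s6}): φ is false.
  s6 (successors {s2, s3, s5, s7}): φ is false.
  s7 (successors {s1, s2, s4, s7}): φ is false.
For instance, at s5:
  At s5: <>s is true, so ~<>s is false.
    At s5: <>s requires s at some successor in {s0, s1, s2, s3, s4, s5, s6}.
      s holds at s0, so <>s is true at s5.
Satisfying worlds: none.

0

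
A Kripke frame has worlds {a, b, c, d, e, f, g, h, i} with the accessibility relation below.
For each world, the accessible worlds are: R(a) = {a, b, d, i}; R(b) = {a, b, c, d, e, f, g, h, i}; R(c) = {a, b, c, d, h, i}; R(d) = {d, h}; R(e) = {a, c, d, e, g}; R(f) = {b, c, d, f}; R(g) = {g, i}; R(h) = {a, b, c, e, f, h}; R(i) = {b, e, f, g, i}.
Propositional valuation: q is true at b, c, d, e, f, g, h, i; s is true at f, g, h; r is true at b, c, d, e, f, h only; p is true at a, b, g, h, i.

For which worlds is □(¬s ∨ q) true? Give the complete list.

a, b, c, d, e, f, g, h, i

Let φ = □(¬s ∨ q). Evaluate φ at each world:
  a (successors {a, b, d, i}): φ is true.
  b (successors {a, b, c, d, e, f, g, h, i}): φ is true.
  c (successors {a, b, c, d, h, i}): φ is true.
  d (successors {d, h}): φ is true.
  e (successors {a, c, d, e, g}): φ is true.
  f (successors {b, c, d, f}): φ is true.
  g (successors {g, i}): φ is true.
  h (successors {a, b, c, e, f, h}): φ is true.
  i (successors {b, e, f, g, i}): φ is true.
For instance, at i:
  At i: □(¬s ∨ q) requires ¬s ∨ q at every successor {b, e, f, g, i}.
    At b: ¬s ∨ q is true.
    At e: ¬s ∨ q is true.
    At f: ¬s ∨ q is true.
    At g: ¬s ∨ q is true.
    At i: ¬s ∨ q is true.
  So □(¬s ∨ q) is true at i.
Satisfying worlds: {a, b, c, d, e, f, g, h, i}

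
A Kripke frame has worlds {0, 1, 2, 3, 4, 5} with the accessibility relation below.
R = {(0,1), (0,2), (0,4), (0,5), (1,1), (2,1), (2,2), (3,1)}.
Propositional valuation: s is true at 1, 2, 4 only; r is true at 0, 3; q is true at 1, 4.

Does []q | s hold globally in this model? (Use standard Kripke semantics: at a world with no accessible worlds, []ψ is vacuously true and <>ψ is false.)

Let φ = []q | s. Evaluate φ at each world:
  0 (successors {1, 2, 4, 5}): φ is false.
  1 (successors {1}): φ is true.
  2 (successors {1, 2}): φ is true.
  3 (successors {1}): φ is true.
  4 (successors ∅): φ is true.
  5 (successors ∅): φ is true.
Detail at 0 (counterexample):
  At 0: []q is false, s is false, so []q | s is false.
    At 0: []q requires q at every successor {1, 2, 4, 5}.
      q fails at 2, so []q is false at 0.

No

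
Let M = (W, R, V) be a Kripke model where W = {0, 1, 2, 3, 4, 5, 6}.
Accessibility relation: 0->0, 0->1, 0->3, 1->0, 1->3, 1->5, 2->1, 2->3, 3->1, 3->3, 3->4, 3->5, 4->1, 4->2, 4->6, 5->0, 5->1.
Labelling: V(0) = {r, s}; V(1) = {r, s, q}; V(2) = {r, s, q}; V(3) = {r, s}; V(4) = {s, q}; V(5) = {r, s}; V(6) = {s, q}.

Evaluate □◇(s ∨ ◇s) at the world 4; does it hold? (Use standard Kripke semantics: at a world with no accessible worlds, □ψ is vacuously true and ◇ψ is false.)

No

At 4: □◇(s ∨ ◇s) requires ◇(s ∨ ◇s) at every successor {1, 2, 6}.
  ◇(s ∨ ◇s) fails at 6, so □◇(s ∨ ◇s) is false at 4.
    At 6: no accessible worlds, so ◇(s ∨ ◇s) is false.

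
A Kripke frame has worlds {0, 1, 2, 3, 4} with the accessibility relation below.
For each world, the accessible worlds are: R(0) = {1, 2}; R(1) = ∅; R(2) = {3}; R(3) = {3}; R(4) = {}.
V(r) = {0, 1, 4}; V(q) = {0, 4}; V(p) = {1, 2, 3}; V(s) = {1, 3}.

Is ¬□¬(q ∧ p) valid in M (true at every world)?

Let φ = ¬□¬(q ∧ p). Evaluate φ at each world:
  0 (successors {1, 2}): φ is false.
  1 (successors ∅): φ is false.
  2 (successors {3}): φ is false.
  3 (successors {3}): φ is false.
  4 (successors ∅): φ is false.
Detail at 0 (counterexample):
  At 0: □¬(q ∧ p) is true, so ¬□¬(q ∧ p) is false.
    At 0: □¬(q ∧ p) requires ¬(q ∧ p) at every successor {1, 2}.
      At 1: ¬(q ∧ p) is true.
      At 2: ¬(q ∧ p) is true.
    So □¬(q ∧ p) is true at 0.

No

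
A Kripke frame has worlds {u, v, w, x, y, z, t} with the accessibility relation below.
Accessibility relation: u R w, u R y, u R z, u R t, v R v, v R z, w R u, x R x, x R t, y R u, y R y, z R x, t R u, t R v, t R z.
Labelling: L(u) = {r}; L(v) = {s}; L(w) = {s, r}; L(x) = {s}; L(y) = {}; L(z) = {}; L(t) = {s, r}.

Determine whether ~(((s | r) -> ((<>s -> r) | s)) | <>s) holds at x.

No

Recall that <>ψ holds at a world iff ψ holds at some accessible world.
At x: ((s | r) -> ((<>s -> r) | s)) | <>s is true, so ~(((s | r) -> ((<>s -> r) | s)) | <>s) is false.
  At x: (s | r) -> ((<>s -> r) | s) is true, <>s is true, so ((s | r) -> ((<>s -> r) | s)) | <>s is true.
    At x: s | r is true, (<>s -> r) | s is true, so (s | r) -> ((<>s -> r) | s) is true.
      At x: <>s -> r is false, s is true, so (<>s -> r) | s is true.
    At x: <>s requires s at some successor in {x, t}.
      s holds at x, so <>s is true at x.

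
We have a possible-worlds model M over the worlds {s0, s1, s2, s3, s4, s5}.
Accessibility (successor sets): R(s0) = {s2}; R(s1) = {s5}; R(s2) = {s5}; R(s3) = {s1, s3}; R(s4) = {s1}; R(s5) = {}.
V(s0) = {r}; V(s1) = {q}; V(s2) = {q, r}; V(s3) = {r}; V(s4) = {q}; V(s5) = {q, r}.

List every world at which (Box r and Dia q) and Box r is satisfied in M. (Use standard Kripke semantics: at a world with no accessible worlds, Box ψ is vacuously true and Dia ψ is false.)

Let φ = (Box r and Dia q) and Box r. Evaluate φ at each world:
  s0 (successors {s2}): φ is true.
  s1 (successors {s5}): φ is true.
  s2 (successors {s5}): φ is true.
  s3 (successors {s1, s3}): φ is false.
  s4 (successors {s1}): φ is false.
  s5 (successors ∅): φ is false.
For instance, at s4:
  At s4: Box r and Dia q is false, Box r is false, so (Box r and Dia q) and Box r is false.
    At s4: Box r is false, Dia q is true, so Box r and Dia q is false.
      At s4: Box r requires r at every successor {s1}.
        r fails at s1, so Box r is false at s4.
      At s4: Dia q requires q at some successor in {s1}.
        q holds at s1, so Dia q is true at s4.
    At s4: Box r requires r at every successor {s1}.
      r fails at s1, so Box r is false at s4.
Satisfying worlds: {s0, s1, s2}

s0, s1, s2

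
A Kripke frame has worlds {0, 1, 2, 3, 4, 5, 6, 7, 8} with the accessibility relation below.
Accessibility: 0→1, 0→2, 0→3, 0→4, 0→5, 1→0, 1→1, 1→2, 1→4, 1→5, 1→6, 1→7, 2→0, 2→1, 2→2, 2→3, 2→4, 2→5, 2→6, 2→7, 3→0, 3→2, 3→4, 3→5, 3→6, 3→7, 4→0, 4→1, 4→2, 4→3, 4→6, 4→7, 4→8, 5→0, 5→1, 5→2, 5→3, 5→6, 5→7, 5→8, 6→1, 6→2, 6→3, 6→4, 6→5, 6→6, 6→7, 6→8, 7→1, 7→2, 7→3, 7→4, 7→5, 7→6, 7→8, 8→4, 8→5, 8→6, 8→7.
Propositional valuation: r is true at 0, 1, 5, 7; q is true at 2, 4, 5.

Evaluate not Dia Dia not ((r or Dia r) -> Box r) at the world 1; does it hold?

Recall that Box ψ holds at a world iff ψ holds at every accessible world, and Dia ψ holds iff ψ holds at some accessible world.
At 1: Dia Dia not ((r or Dia r) -> Box r) is true, so not Dia Dia not ((r or Dia r) -> Box r) is false.
  At 1: Dia Dia not ((r or Dia r) -> Box r) requires Dia not ((r or Dia r) -> Box r) at some successor in {0, 1, 2, 4, 5, 6, 7}.
    Dia not ((r or Dia r) -> Box r) holds at 0, so Dia Dia not ((r or Dia r) -> Box r) is true at 1.
      At 0: Dia not ((r or Dia r) -> Box r) requires not ((r or Dia r) -> Box r) at some successor in {1, 2, 3, 4, 5}.
        not ((r or Dia r) -> Box r) holds at 1, so Dia not ((r or Dia r) -> Box r) is true at 0.

No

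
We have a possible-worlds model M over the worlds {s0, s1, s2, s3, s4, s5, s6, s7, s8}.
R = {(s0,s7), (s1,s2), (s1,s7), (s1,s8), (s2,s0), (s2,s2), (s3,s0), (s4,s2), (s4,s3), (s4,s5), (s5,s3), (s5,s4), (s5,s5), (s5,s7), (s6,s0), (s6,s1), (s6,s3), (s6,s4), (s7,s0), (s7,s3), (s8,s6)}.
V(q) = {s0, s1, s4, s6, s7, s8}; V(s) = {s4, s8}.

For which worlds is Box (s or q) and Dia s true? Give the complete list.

none

Let φ = Box (s or q) and Dia s. Evaluate φ at each world:
  s0 (successors {s7}): φ is false.
  s1 (successors {s2, s7, s8}): φ is false.
  s2 (successors {s0, s2}): φ is false.
  s3 (successors {s0}): φ is false.
  s4 (successors {s2, s3, s5}): φ is false.
  s5 (successors {s3, s4, s5, s7}): φ is false.
  s6 (successors {s0, s1, s3, s4}): φ is false.
  s7 (successors {s0, s3}): φ is false.
  s8 (successors {s6}): φ is false.
For instance, at s0:
  At s0: Box (s or q) is true, Dia s is false, so Box (s or q) and Dia s is false.
    At s0: Box (s or q) requires s or q at every successor {s7}.
      At s7: s or q is true.
    So Box (s or q) is true at s0.
    At s0: Dia s requires s at some successor in {s7}.
      At s7: s is false.
    So Dia s is false at s0.
Satisfying worlds: none.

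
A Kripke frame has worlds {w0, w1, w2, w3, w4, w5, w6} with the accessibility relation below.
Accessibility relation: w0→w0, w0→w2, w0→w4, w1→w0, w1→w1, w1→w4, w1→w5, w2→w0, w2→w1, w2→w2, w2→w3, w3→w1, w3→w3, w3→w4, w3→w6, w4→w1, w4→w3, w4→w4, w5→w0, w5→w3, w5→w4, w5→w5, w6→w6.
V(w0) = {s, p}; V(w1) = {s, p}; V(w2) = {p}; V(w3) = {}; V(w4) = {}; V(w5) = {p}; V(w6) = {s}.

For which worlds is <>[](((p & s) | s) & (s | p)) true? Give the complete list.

w3, w6

Let φ = <>[](((p & s) | s) & (s | p)). Evaluate φ at each world:
  w0 (successors {w0, w2, w4}): φ is false.
  w1 (successors {w0, w1, w4, w5}): φ is false.
  w2 (successors {w0, w1, w2, w3}): φ is false.
  w3 (successors {w1, w3, w4, w6}): φ is true.
  w4 (successors {w1, w3, w4}): φ is false.
  w5 (successors {w0, w3, w4, w5}): φ is false.
  w6 (successors {w6}): φ is true.
For instance, at w1:
  At w1: <>[](((p & s) | s) & (s | p)) requires [](((p & s) | s) & (s | p)) at some successor in {w0, w1, w4, w5}.
    At w0: [](((p & s) | s) & (s | p)) is false.
    At w1: [](((p & s) | s) & (s | p)) is false.
    At w4: [](((p & s) | s) & (s | p)) is false.
    At w5: [](((p & s) | s) & (s | p)) is false.
  So <>[](((p & s) | s) & (s | p)) is false at w1.
Satisfying worlds: {w3, w6}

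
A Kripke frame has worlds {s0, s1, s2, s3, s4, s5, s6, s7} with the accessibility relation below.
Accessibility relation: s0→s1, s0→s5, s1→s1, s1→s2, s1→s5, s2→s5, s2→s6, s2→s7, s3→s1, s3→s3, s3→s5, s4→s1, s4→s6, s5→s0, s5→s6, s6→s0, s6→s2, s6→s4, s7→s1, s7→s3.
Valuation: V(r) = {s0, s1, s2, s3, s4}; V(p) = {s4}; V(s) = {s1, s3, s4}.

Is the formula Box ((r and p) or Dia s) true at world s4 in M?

Yes

At s4: Box ((r and p) or Dia s) requires (r and p) or Dia s at every successor {s1, s6}.
    At s1: r and p is false, Dia s is true, so (r and p) or Dia s is true.
      At s1: Dia s requires s at some successor in {s1, s2, s5}.
        s holds at s1, so Dia s is true at s1.
    At s6: r and p is false, Dia s is true, so (r and p) or Dia s is true.
      At s6: Dia s requires s at some successor in {s0, s2, s4}.
        s holds at s4, so Dia s is true at s6.
So Box ((r and p) or Dia s) is true at s4.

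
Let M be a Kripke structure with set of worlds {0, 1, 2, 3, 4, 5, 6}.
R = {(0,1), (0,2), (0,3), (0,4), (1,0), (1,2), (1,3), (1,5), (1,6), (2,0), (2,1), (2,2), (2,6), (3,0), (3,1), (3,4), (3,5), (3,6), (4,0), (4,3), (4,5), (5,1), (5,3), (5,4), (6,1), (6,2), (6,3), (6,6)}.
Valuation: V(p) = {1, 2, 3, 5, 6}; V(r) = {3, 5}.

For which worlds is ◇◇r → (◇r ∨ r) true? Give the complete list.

0, 1, 3, 4, 5, 6

Let φ = ◇◇r → (◇r ∨ r). Evaluate φ at each world:
  0 (successors {1, 2, 3, 4}): φ is true.
  1 (successors {0, 2, 3, 5, 6}): φ is true.
  2 (successors {0, 1, 2, 6}): φ is false.
  3 (successors {0, 1, 4, 5, 6}): φ is true.
  4 (successors {0, 3, 5}): φ is true.
  5 (successors {1, 3, 4}): φ is true.
  6 (successors {1, 2, 3, 6}): φ is true.
For instance, at 3:
  At 3: ◇◇r is true, ◇r ∨ r is true, so ◇◇r → (◇r ∨ r) is true.
    At 3: ◇◇r requires ◇r at some successor in {0, 1, 4, 5, 6}.
      ◇r holds at 0, so ◇◇r is true at 3.
    At 3: ◇r is true, r is true, so ◇r ∨ r is true.
      At 3: ◇r requires r at some successor in {0, 1, 4, 5, 6}.
        r holds at 5, so ◇r is true at 3.
Satisfying worlds: {0, 1, 3, 4, 5, 6}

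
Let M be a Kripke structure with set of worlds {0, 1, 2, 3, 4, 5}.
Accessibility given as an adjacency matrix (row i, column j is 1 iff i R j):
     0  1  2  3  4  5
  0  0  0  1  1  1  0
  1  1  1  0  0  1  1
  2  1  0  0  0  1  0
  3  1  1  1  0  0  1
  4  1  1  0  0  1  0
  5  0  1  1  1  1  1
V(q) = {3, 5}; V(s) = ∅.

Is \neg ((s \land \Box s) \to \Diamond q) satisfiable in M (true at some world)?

Recall that \Box ψ holds at a world iff ψ holds at every accessible world, and \Diamond ψ holds iff ψ holds at some accessible world.
Let φ = \neg ((s \land \Box s) \to \Diamond q). Evaluate φ at each world:
  0 (successors {2, 3, 4}): φ is false.
  1 (successors {0, 1, 4, 5}): φ is false.
  2 (successors {0, 4}): φ is false.
  3 (successors {0, 1, 2, 5}): φ is false.
  4 (successors {0, 1, 4}): φ is false.
  5 (successors {1, 2, 3, 4, 5}): φ is false.
For instance, at 5:
  At 5: (s \land \Box s) \to \Diamond q is true, so \neg ((s \land \Box s) \to \Diamond q) is false.
    At 5: s \land \Box s is false, \Diamond q is true, so (s \land \Box s) \to \Diamond q is true.
      At 5: s is false, \Box s is false, so s \land \Box s is false.
      At 5: \Diamond q requires q at some successor in {1, 2, 3, 4, 5}.
        q holds at 3, so \Diamond q is true at 5.

No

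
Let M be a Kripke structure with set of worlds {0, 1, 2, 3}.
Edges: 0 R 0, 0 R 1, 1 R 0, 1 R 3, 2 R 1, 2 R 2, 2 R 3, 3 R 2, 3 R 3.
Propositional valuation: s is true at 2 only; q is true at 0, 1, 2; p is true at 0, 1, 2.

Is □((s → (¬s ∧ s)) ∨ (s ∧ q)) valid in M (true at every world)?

Yes

Let φ = □((s → (¬s ∧ s)) ∨ (s ∧ q)). Evaluate φ at each world:
  0 (successors {0, 1}): φ is true.
  1 (successors {0, 3}): φ is true.
  2 (successors {1, 2, 3}): φ is true.
  3 (successors {2, 3}): φ is true.
For instance, at 1:
  At 1: □((s → (¬s ∧ s)) ∨ (s ∧ q)) requires (s → (¬s ∧ s)) ∨ (s ∧ q) at every successor {0, 3}.
    At 0: (s → (¬s ∧ s)) ∨ (s ∧ q) is true.
    At 3: (s → (¬s ∧ s)) ∨ (s ∧ q) is true.
  So □((s → (¬s ∧ s)) ∨ (s ∧ q)) is true at 1.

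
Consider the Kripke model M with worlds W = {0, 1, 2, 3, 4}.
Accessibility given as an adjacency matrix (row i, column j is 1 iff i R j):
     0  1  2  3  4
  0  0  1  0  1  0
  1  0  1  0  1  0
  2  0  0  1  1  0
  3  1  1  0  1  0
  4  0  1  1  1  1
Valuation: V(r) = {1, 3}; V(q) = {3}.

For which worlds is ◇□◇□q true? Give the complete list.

Let φ = ◇□◇□q. Evaluate φ at each world:
  0 (successors {1, 3}): φ is false.
  1 (successors {1, 3}): φ is false.
  2 (successors {2, 3}): φ is false.
  3 (successors {0, 1, 3}): φ is false.
  4 (successors {1, 2, 3, 4}): φ is false.
For instance, at 0:
  At 0: ◇□◇□q requires □◇□q at some successor in {1, 3}.
    At 1: □◇□q is false.
    At 3: □◇□q is false.
  So ◇□◇□q is false at 0.
Satisfying worlds: none.

none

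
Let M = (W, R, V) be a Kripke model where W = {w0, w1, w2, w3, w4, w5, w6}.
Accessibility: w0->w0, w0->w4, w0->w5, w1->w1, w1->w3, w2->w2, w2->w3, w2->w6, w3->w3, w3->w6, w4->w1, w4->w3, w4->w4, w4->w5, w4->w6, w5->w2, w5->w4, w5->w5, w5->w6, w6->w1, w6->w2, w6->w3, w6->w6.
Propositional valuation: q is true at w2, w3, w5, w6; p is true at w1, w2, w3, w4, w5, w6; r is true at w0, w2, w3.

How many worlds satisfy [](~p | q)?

2

Let φ = [](~p | q). Evaluate φ at each world:
  w0 (successors {w0, w4, w5}): φ is false.
  w1 (successors {w1, w3}): φ is false.
  w2 (successors {w2, w3, w6}): φ is true.
  w3 (successors {w3, w6}): φ is true.
  w4 (successors {w1, w3, w4, w5, w6}): φ is false.
  w5 (successors {w2, w4, w5, w6}): φ is false.
  w6 (successors {w1, w2, w3, w6}): φ is false.
For instance, at w0:
  At w0: [](~p | q) requires ~p | q at every successor {w0, w4, w5}.
    ~p | q fails at w4, so [](~p | q) is false at w0.
Satisfying worlds: {w2, w3}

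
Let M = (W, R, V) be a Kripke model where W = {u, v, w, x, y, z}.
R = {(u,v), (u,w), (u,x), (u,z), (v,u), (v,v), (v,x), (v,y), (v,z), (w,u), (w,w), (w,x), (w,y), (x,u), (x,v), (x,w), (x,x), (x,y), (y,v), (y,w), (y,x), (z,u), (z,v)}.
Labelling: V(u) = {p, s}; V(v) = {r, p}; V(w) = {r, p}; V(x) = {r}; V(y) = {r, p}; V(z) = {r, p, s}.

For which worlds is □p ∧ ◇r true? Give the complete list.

Let φ = □p ∧ ◇r. Evaluate φ at each world:
  u (successors {v, w, x, z}): φ is false.
  v (successors {u, v, x, y, z}): φ is false.
  w (successors {u, w, x, y}): φ is false.
  x (successors {u, v, w, x, y}): φ is false.
  y (successors {v, w, x}): φ is false.
  z (successors {u, v}): φ is true.
For instance, at y:
  At y: □p is false, ◇r is true, so □p ∧ ◇r is false.
    At y: □p requires p at every successor {v, w, x}.
      p fails at x, so □p is false at y.
    At y: ◇r requires r at some successor in {v, w, x}.
      r holds at v, so ◇r is true at y.
Satisfying worlds: {z}

z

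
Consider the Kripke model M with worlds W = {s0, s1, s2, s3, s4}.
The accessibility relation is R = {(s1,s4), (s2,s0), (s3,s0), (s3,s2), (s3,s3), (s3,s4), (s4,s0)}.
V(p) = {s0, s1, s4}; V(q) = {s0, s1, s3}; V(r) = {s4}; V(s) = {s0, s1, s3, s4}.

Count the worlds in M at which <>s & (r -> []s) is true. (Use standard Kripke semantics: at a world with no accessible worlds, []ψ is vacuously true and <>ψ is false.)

Recall that []ψ holds at a world iff ψ holds at every accessible world, and <>ψ holds iff ψ holds at some accessible world.
Let φ = <>s & (r -> []s). Evaluate φ at each world:
  s0 (successors ∅): φ is false.
  s1 (successors {s4}): φ is true.
  s2 (successors {s0}): φ is true.
  s3 (successors {s0, s2, s3, s4}): φ is true.
  s4 (successors {s0}): φ is true.
For instance, at s2:
  At s2: <>s is true, r -> []s is true, so <>s & (r -> []s) is true.
    At s2: <>s requires s at some successor in {s0}.
      s holds at s0, so <>s is true at s2.
    At s2: r is false, []s is true, so r -> []s is true.
      At s2: []s requires s at every successor {s0}.
        At s0: s is true.
      So []s is true at s2.
Satisfying worlds: {s1, s2, s3, s4}

4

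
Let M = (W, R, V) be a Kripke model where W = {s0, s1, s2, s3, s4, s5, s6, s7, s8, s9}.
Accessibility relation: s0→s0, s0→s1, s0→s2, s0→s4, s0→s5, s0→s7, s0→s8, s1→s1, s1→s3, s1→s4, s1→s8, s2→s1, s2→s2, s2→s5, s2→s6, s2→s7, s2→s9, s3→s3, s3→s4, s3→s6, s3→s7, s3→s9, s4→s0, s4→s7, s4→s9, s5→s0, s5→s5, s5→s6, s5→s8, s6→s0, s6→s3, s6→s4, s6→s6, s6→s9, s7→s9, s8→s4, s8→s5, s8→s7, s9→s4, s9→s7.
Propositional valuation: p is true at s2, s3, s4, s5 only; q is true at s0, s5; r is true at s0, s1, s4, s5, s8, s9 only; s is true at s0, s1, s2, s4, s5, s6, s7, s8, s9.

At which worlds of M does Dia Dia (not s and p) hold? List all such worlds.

Let φ = Dia Dia (not s and p). Evaluate φ at each world:
  s0 (successors {s0, s1, s2, s4, s5, s7, s8}): φ is true.
  s1 (successors {s1, s3, s4, s8}): φ is true.
  s2 (successors {s1, s2, s5, s6, s7, s9}): φ is true.
  s3 (successors {s3, s4, s6, s7, s9}): φ is true.
  s4 (successors {s0, s7, s9}): φ is false.
  s5 (successors {s0, s5, s6, s8}): φ is true.
  s6 (successors {s0, s3, s4, s6, s9}): φ is true.
  s7 (successors {s9}): φ is false.
  s8 (successors {s4, s5, s7}): φ is false.
  s9 (successors {s4, s7}): φ is false.
For instance, at s4:
  At s4: Dia Dia (not s and p) requires Dia (not s and p) at some successor in {s0, s7, s9}.
    At s0: Dia (not s and p) is false.
    At s7: Dia (not s and p) is false.
    At s9: Dia (not s and p) is false.
  So Dia Dia (not s and p) is false at s4.
Satisfying worlds: {s0, s1, s2, s3, s5, s6}

s0, s1, s2, s3, s5, s6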